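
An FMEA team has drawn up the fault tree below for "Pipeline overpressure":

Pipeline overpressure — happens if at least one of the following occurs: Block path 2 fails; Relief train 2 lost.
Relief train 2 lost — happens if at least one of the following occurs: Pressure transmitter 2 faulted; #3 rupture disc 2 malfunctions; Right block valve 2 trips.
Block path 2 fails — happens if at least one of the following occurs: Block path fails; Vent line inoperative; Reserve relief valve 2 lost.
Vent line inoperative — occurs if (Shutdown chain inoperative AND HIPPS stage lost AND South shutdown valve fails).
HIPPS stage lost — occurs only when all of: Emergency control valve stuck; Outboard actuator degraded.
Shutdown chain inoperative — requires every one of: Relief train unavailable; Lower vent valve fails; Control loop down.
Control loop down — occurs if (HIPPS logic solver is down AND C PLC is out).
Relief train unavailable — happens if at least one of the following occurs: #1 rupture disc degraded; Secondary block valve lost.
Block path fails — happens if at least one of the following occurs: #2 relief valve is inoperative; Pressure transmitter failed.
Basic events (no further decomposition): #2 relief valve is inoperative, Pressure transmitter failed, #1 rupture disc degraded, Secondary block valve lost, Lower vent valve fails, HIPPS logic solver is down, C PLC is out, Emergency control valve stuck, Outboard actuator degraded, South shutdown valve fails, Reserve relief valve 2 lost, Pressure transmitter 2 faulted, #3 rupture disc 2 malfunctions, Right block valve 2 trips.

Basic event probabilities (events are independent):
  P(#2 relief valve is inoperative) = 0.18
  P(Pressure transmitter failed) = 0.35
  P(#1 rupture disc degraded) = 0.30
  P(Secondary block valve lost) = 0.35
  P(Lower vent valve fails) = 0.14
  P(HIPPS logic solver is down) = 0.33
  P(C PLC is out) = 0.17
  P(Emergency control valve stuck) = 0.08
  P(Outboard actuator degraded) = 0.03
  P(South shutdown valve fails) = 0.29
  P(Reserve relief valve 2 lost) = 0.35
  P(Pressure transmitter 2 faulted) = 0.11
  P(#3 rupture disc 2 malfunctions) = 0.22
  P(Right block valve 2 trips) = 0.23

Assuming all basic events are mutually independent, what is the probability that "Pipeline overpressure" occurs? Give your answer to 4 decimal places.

P(Block path fails) [OR] = 1 − (1−0.18) × (1−0.35) = 0.467000
P(Relief train unavailable) [OR] = 1 − (1−0.30) × (1−0.35) = 0.545000
P(Control loop down) [AND] = 0.33 × 0.17 = 0.056100
P(Shutdown chain inoperative) [AND] = 0.545000 × 0.14 × 0.056100 = 0.004280
P(HIPPS stage lost) [AND] = 0.08 × 0.03 = 0.002400
P(Vent line inoperative) [AND] = 0.004280 × 0.002400 × 0.29 = 0.000003
P(Block path 2 fails) [OR] = 1 − (1−0.467000) × (1−0.000003) × (1−0.35) = 0.653551
P(Relief train 2 lost) [OR] = 1 − (1−0.11) × (1−0.22) × (1−0.23) = 0.465466
P(Pipeline overpressure) [OR] = 1 − (1−0.653551) × (1−0.465466) = 0.814811
Rounded to 4 decimal places: P(Pipeline overpressure) ≈ 0.8148.

0.8148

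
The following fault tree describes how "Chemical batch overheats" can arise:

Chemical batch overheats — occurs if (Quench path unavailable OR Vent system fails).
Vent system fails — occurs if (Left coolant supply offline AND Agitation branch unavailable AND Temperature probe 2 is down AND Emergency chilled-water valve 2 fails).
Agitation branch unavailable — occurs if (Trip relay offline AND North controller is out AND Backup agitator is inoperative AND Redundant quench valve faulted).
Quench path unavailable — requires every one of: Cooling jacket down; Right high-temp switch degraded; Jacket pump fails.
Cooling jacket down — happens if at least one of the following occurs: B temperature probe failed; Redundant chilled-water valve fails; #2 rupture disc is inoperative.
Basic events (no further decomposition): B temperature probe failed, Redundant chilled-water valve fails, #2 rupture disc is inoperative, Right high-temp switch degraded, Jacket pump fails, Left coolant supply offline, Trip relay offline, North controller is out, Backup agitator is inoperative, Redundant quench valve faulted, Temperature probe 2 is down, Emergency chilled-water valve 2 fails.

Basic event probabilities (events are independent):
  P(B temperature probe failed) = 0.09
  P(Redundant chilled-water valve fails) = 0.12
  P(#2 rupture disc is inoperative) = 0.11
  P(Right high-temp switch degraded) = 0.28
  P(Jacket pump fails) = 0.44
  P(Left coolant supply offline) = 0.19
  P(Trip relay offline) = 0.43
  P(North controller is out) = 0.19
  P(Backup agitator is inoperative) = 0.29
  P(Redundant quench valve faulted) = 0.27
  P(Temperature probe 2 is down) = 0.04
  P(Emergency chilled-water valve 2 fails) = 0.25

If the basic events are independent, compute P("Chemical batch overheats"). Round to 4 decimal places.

0.0354

P(Cooling jacket down) [OR] = 1 − (1−0.09) × (1−0.12) × (1−0.11) = 0.287288
P(Quench path unavailable) [AND] = 0.287288 × 0.28 × 0.44 = 0.035394
P(Agitation branch unavailable) [AND] = 0.43 × 0.19 × 0.29 × 0.27 = 0.006397
P(Vent system fails) [AND] = 0.19 × 0.006397 × 0.04 × 0.25 = 0.000012
P(Chemical batch overheats) [OR] = 1 − (1−0.035394) × (1−0.000012) = 0.035406
Rounded to 4 decimal places: P(Chemical batch overheats) ≈ 0.0354.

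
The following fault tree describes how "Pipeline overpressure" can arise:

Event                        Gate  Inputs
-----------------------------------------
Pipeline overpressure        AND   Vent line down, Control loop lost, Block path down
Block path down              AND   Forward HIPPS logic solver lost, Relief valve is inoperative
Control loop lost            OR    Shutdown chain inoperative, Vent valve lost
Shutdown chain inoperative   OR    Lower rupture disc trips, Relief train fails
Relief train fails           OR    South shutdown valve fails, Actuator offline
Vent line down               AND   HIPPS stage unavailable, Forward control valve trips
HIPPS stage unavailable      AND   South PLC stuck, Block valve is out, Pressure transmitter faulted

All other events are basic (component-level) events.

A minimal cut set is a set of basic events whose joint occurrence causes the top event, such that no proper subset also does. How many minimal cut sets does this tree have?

HIPPS stage unavailable [AND]: one cut set from each child combined → 1 × 1 × 1 = 1 cut set(s).
Vent line down [AND]: one cut set from each child combined → 1 × 1 = 1 cut set(s).
Relief train fails [OR]: union of children's cut sets → 2 cut set(s).
Shutdown chain inoperative [OR]: union of children's cut sets → 3 cut set(s).
Control loop lost [OR]: union of children's cut sets → 4 cut set(s).
Block path down [AND]: one cut set from each child combined → 1 × 1 = 1 cut set(s).
Pipeline overpressure [AND]: one cut set from each child combined → 1 × 4 × 1 = 4 cut set(s).
Minimal cut sets: {Block valve is out, Forward HIPPS logic solver lost, Forward control valve trips, Lower rupture disc trips, Pressure transmitter faulted, Relief valve is inoperative, South PLC stuck}; {Block valve is out, Forward HIPPS logic solver lost, Forward control valve trips, Pressure transmitter faulted, Relief valve is inoperative, South PLC stuck, South shutdown valve fails}; {Actuator offline, Block valve is out, Forward HIPPS logic solver lost, Forward control valve trips, Pressure transmitter faulted, Relief valve is inoperative, South PLC stuck}; {Block valve is out, Forward HIPPS logic solver lost, Forward control valve trips, Pressure transmitter faulted, Relief valve is inoperative, South PLC stuck, Vent valve lost}.

4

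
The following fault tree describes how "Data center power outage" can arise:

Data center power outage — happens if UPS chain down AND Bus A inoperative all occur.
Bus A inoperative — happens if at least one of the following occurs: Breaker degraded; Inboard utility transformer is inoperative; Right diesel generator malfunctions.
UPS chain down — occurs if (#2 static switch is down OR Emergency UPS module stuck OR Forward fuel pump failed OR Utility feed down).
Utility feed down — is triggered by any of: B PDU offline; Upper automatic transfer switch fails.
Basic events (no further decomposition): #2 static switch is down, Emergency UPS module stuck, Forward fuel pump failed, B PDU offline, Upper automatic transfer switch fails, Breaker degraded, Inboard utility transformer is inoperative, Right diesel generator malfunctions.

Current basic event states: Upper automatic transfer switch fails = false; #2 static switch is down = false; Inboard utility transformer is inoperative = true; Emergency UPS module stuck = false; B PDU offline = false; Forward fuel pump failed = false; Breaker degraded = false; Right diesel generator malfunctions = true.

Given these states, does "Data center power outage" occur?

No

Utility feed down [OR]: B PDU offline=not, Upper automatic transfer switch fails=not → no input occurs → does not occur.
UPS chain down [OR]: #2 static switch is down=not, Emergency UPS module stuck=not, Forward fuel pump failed=not, Utility feed down=not → no input occurs → does not occur.
Bus A inoperative [OR]: Breaker degraded=not, Inboard utility transformer is inoperative=occurs, Right diesel generator malfunctions=occurs → at least one input occurs → occurs.
Data center power outage [AND]: UPS chain down=not, Bus A inoperative=occurs → not all inputs occur → does not occur.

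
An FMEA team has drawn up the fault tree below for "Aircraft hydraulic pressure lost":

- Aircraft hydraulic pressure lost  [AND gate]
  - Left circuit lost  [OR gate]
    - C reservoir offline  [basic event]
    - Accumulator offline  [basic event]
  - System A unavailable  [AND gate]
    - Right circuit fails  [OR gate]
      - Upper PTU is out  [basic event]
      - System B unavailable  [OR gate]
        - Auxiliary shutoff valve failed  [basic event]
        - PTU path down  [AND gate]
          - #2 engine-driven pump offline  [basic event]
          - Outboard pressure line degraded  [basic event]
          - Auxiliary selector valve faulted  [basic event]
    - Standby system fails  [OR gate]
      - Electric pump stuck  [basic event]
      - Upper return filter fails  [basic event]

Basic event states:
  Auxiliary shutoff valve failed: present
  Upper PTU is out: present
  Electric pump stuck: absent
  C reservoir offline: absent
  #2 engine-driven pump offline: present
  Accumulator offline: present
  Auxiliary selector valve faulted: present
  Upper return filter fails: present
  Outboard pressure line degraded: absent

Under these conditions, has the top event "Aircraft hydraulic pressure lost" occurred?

Yes

Left circuit lost [OR]: C reservoir offline=not, Accumulator offline=occurs → at least one input occurs → occurs.
PTU path down [AND]: #2 engine-driven pump offline=occurs, Outboard pressure line degraded=not, Auxiliary selector valve faulted=occurs → not all inputs occur → does not occur.
System B unavailable [OR]: Auxiliary shutoff valve failed=occurs, PTU path down=not → at least one input occurs → occurs.
Right circuit fails [OR]: Upper PTU is out=occurs, System B unavailable=occurs → at least one input occurs → occurs.
Standby system fails [OR]: Electric pump stuck=not, Upper return filter fails=occurs → at least one input occurs → occurs.
System A unavailable [AND]: Right circuit fails=occurs, Standby system fails=occurs → all inputs occur → occurs.
Aircraft hydraulic pressure lost [AND]: Left circuit lost=occurs, System A unavailable=occurs → all inputs occur → occurs.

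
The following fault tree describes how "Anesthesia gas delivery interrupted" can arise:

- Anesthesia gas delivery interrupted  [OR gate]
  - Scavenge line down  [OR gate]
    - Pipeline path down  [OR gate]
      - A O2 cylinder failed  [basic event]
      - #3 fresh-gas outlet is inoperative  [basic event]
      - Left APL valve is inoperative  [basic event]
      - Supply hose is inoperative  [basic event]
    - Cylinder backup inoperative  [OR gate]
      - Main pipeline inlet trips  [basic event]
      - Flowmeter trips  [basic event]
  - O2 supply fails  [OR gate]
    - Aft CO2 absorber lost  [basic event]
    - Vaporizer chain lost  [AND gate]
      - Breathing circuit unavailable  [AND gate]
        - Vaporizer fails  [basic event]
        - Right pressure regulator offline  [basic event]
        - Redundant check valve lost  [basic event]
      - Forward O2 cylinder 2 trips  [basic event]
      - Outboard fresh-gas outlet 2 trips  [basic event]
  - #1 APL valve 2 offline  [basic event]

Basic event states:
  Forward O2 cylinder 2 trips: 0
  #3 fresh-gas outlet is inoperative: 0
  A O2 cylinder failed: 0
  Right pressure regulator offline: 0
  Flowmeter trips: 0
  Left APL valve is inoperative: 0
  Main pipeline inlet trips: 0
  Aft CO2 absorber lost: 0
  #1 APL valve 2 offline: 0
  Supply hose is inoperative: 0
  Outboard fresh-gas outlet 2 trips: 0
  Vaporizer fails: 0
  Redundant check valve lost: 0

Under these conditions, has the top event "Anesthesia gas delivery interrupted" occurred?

No

Pipeline path down [OR]: A O2 cylinder failed=not, #3 fresh-gas outlet is inoperative=not, Left APL valve is inoperative=not, Supply hose is inoperative=not → no input occurs → does not occur.
Cylinder backup inoperative [OR]: Main pipeline inlet trips=not, Flowmeter trips=not → no input occurs → does not occur.
Scavenge line down [OR]: Pipeline path down=not, Cylinder backup inoperative=not → no input occurs → does not occur.
Breathing circuit unavailable [AND]: Vaporizer fails=not, Right pressure regulator offline=not, Redundant check valve lost=not → not all inputs occur → does not occur.
Vaporizer chain lost [AND]: Breathing circuit unavailable=not, Forward O2 cylinder 2 trips=not, Outboard fresh-gas outlet 2 trips=not → not all inputs occur → does not occur.
O2 supply fails [OR]: Aft CO2 absorber lost=not, Vaporizer chain lost=not → no input occurs → does not occur.
Anesthesia gas delivery interrupted [OR]: Scavenge line down=not, O2 supply fails=not, #1 APL valve 2 offline=not → no input occurs → does not occur.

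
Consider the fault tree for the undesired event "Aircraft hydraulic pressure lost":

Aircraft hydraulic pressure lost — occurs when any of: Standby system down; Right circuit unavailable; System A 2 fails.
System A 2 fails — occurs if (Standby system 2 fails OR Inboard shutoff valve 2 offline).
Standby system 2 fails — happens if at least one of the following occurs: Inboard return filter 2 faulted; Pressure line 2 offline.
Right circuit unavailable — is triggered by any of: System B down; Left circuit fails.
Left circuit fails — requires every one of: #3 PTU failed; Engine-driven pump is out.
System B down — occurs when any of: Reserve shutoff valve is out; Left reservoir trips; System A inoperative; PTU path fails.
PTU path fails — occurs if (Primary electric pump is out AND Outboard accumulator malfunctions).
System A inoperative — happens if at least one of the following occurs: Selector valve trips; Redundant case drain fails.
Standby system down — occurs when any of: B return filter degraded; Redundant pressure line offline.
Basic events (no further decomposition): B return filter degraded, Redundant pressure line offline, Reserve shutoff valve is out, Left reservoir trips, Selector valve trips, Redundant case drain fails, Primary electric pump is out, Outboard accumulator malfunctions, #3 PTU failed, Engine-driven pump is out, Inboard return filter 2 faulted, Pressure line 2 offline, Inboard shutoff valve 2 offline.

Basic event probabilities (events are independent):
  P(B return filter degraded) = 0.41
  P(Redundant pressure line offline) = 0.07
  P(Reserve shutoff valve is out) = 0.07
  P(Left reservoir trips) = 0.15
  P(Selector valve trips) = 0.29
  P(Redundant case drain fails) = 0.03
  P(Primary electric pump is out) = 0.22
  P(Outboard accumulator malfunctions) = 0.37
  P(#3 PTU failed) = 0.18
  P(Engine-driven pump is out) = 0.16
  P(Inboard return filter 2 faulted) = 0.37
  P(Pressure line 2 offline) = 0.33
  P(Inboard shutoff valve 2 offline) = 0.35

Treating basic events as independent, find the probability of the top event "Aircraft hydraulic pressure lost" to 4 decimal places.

0.9269

P(Standby system down) [OR] = 1 − (1−0.41) × (1−0.07) = 0.451300
P(System A inoperative) [OR] = 1 − (1−0.29) × (1−0.03) = 0.311300
P(PTU path fails) [AND] = 0.22 × 0.37 = 0.081400
P(System B down) [OR] = 1 − (1−0.07) × (1−0.15) × (1−0.311300) × (1−0.081400) = 0.499898
P(Left circuit fails) [AND] = 0.18 × 0.16 = 0.028800
P(Right circuit unavailable) [OR] = 1 − (1−0.499898) × (1−0.028800) = 0.514301
P(Standby system 2 fails) [OR] = 1 − (1−0.37) × (1−0.33) = 0.577900
P(System A 2 fails) [OR] = 1 − (1−0.577900) × (1−0.35) = 0.725635
P(Aircraft hydraulic pressure lost) [OR] = 1 − (1−0.451300) × (1−0.514301) × (1−0.725635) = 0.926881
Rounded to 4 decimal places: P(Aircraft hydraulic pressure lost) ≈ 0.9269.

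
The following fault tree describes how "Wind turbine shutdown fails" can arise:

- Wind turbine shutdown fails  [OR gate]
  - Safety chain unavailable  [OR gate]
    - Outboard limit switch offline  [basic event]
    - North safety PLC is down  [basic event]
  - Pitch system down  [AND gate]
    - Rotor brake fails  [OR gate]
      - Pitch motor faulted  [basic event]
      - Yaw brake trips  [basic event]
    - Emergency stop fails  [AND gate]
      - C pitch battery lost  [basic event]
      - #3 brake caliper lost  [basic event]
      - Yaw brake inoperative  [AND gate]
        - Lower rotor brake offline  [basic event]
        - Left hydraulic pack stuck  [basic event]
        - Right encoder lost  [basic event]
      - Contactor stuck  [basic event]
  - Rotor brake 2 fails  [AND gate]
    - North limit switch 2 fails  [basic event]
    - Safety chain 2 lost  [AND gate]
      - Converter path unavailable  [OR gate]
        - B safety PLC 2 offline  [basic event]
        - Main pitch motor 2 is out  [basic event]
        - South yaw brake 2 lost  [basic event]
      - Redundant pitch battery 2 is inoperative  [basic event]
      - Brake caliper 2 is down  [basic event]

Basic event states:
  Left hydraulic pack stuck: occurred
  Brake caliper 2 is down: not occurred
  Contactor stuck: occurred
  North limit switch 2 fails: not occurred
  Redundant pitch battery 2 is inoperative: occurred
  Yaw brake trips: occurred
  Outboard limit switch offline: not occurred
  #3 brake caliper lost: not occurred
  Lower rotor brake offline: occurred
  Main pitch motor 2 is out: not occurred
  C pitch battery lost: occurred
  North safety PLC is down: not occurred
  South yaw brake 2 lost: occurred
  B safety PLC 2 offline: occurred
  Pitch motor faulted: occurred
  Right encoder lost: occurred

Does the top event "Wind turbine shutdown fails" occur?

No

Safety chain unavailable [OR]: Outboard limit switch offline=not, North safety PLC is down=not → no input occurs → does not occur.
Rotor brake fails [OR]: Pitch motor faulted=occurs, Yaw brake trips=occurs → at least one input occurs → occurs.
Yaw brake inoperative [AND]: Lower rotor brake offline=occurs, Left hydraulic pack stuck=occurs, Right encoder lost=occurs → all inputs occur → occurs.
Emergency stop fails [AND]: C pitch battery lost=occurs, #3 brake caliper lost=not, Yaw brake inoperative=occurs, Contactor stuck=occurs → not all inputs occur → does not occur.
Pitch system down [AND]: Rotor brake fails=occurs, Emergency stop fails=not → not all inputs occur → does not occur.
Converter path unavailable [OR]: B safety PLC 2 offline=occurs, Main pitch motor 2 is out=not, South yaw brake 2 lost=occurs → at least one input occurs → occurs.
Safety chain 2 lost [AND]: Converter path unavailable=occurs, Redundant pitch battery 2 is inoperative=occurs, Brake caliper 2 is down=not → not all inputs occur → does not occur.
Rotor brake 2 fails [AND]: North limit switch 2 fails=not, Safety chain 2 lost=not → not all inputs occur → does not occur.
Wind turbine shutdown fails [OR]: Safety chain unavailable=not, Pitch system down=not, Rotor brake 2 fails=not → no input occurs → does not occur.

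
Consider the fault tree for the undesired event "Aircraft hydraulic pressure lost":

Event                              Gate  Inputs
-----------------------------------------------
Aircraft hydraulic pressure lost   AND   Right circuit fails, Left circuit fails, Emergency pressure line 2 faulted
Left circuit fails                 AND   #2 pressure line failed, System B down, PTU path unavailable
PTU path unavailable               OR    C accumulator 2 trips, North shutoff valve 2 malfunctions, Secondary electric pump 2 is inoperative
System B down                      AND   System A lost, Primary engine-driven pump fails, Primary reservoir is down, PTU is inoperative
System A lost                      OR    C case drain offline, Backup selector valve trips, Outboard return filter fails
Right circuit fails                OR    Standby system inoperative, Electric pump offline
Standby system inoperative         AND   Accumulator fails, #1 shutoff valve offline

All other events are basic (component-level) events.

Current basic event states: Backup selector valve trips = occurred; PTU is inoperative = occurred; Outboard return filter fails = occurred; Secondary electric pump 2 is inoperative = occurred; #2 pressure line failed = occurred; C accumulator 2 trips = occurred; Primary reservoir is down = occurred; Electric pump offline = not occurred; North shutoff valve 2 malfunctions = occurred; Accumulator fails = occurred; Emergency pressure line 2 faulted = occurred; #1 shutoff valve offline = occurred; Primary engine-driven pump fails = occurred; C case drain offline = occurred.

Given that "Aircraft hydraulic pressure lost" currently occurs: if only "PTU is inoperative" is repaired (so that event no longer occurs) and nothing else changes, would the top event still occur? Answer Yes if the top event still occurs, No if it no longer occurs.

Counterfactual: set "PTU is inoperative" to not occurred.
Standby system inoperative [AND]: Accumulator fails=occurs, #1 shutoff valve offline=occurs → all inputs occur → occurs.
Right circuit fails [OR]: Standby system inoperative=occurs, Electric pump offline=not → at least one input occurs → occurs.
System A lost [OR]: C case drain offline=occurs, Backup selector valve trips=occurs, Outboard return filter fails=occurs → at least one input occurs → occurs.
System B down [AND]: System A lost=occurs, Primary engine-driven pump fails=occurs, Primary reservoir is down=occurs, PTU is inoperative=not → not all inputs occur → does not occur.
PTU path unavailable [OR]: C accumulator 2 trips=occurs, North shutoff valve 2 malfunctions=occurs, Secondary electric pump 2 is inoperative=occurs → at least one input occurs → occurs.
Left circuit fails [AND]: #2 pressure line failed=occurs, System B down=not, PTU path unavailable=occurs → not all inputs occur → does not occur.
Aircraft hydraulic pressure lost [AND]: Right circuit fails=occurs, Left circuit fails=not, Emergency pressure line 2 faulted=occurs → not all inputs occur → does not occur.

No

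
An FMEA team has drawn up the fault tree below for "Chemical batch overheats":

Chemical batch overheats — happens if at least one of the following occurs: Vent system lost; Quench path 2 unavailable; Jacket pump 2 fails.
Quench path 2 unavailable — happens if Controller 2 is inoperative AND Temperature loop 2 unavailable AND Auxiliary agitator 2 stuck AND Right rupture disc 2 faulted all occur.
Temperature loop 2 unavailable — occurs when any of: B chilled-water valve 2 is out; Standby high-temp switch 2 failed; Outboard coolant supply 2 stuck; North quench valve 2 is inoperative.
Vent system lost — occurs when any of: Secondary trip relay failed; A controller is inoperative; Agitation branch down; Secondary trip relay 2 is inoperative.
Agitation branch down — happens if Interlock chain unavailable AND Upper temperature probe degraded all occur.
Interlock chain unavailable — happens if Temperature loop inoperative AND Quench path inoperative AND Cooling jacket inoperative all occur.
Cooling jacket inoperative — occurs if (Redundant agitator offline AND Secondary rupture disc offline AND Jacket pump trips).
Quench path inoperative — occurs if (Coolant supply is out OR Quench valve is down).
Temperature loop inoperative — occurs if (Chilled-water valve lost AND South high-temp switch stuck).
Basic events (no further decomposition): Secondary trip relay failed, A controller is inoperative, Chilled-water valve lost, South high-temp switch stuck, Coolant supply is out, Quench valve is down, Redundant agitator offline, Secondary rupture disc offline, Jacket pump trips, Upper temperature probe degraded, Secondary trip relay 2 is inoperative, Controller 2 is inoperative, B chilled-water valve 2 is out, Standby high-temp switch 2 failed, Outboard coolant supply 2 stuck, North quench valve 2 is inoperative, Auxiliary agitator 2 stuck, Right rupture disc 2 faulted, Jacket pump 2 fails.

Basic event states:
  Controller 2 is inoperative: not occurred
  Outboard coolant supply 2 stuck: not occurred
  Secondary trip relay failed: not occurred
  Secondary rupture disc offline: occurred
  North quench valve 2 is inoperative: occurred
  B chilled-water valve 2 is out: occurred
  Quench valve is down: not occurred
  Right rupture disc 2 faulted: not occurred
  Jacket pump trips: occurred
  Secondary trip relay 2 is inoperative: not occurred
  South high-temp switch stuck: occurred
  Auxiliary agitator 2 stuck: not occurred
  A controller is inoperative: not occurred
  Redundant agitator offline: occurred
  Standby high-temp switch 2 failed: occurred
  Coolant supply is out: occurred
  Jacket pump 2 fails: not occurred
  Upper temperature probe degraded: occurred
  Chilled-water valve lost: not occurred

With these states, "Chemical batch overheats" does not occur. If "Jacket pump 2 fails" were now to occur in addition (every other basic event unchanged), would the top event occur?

Yes

Counterfactual: set "Jacket pump 2 fails" to occurred.
Temperature loop inoperative [AND]: Chilled-water valve lost=not, South high-temp switch stuck=occurs → not all inputs occur → does not occur.
Quench path inoperative [OR]: Coolant supply is out=occurs, Quench valve is down=not → at least one input occurs → occurs.
Cooling jacket inoperative [AND]: Redundant agitator offline=occurs, Secondary rupture disc offline=occurs, Jacket pump trips=occurs → all inputs occur → occurs.
Interlock chain unavailable [AND]: Temperature loop inoperative=not, Quench path inoperative=occurs, Cooling jacket inoperative=occurs → not all inputs occur → does not occur.
Agitation branch down [AND]: Interlock chain unavailable=not, Upper temperature probe degraded=occurs → not all inputs occur → does not occur.
Vent system lost [OR]: Secondary trip relay failed=not, A controller is inoperative=not, Agitation branch down=not, Secondary trip relay 2 is inoperative=not → no input occurs → does not occur.
Temperature loop 2 unavailable [OR]: B chilled-water valve 2 is out=occurs, Standby high-temp switch 2 failed=occurs, Outboard coolant supply 2 stuck=not, North quench valve 2 is inoperative=occurs → at least one input occurs → occurs.
Quench path 2 unavailable [AND]: Controller 2 is inoperative=not, Temperature loop 2 unavailable=occurs, Auxiliary agitator 2 stuck=not, Right rupture disc 2 faulted=not → not all inputs occur → does not occur.
Chemical batch overheats [OR]: Vent system lost=not, Quench path 2 unavailable=not, Jacket pump 2 fails=occurs → at least one input occurs → occurs.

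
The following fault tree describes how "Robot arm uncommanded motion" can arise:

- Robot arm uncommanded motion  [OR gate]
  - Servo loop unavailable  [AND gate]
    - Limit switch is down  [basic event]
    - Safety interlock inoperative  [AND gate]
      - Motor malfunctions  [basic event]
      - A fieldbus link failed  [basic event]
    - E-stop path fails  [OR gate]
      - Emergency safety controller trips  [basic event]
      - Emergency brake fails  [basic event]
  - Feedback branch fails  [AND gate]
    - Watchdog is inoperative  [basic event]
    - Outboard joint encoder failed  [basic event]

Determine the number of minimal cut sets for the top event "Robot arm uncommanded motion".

Safety interlock inoperative [AND]: one cut set from each child combined → 1 × 1 = 1 cut set(s).
E-stop path fails [OR]: union of children's cut sets → 2 cut set(s).
Servo loop unavailable [AND]: one cut set from each child combined → 1 × 1 × 2 = 2 cut set(s).
Feedback branch fails [AND]: one cut set from each child combined → 1 × 1 = 1 cut set(s).
Robot arm uncommanded motion [OR]: union of children's cut sets → 3 cut set(s).
Minimal cut sets: {A fieldbus link failed, Emergency safety controller trips, Limit switch is down, Motor malfunctions}; {A fieldbus link failed, Emergency brake fails, Limit switch is down, Motor malfunctions}; {Outboard joint encoder failed, Watchdog is inoperative}.

3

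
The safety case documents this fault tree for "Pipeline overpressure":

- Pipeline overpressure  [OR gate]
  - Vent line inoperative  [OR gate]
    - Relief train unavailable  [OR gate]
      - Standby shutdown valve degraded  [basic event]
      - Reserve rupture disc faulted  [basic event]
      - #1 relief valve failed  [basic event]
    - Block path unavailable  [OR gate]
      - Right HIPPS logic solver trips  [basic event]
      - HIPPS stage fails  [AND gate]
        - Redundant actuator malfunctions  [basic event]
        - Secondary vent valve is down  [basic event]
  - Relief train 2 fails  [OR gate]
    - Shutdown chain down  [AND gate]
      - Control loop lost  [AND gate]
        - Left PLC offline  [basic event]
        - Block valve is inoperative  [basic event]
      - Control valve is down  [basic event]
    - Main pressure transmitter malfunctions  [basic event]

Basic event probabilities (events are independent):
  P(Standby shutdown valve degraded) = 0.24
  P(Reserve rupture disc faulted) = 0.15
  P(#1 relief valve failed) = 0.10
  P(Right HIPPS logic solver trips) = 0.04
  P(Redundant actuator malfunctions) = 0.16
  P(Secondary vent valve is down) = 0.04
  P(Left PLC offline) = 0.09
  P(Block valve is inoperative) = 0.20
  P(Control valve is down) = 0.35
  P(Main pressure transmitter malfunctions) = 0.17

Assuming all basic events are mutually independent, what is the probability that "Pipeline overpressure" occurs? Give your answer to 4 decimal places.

0.5426

P(Relief train unavailable) [OR] = 1 − (1−0.24) × (1−0.15) × (1−0.10) = 0.418600
P(HIPPS stage fails) [AND] = 0.16 × 0.04 = 0.006400
P(Block path unavailable) [OR] = 1 − (1−0.04) × (1−0.006400) = 0.046144
P(Vent line inoperative) [OR] = 1 − (1−0.418600) × (1−0.046144) = 0.445428
P(Control loop lost) [AND] = 0.09 × 0.20 = 0.018000
P(Shutdown chain down) [AND] = 0.018000 × 0.35 = 0.006300
P(Relief train 2 fails) [OR] = 1 − (1−0.006300) × (1−0.17) = 0.175229
P(Pipeline overpressure) [OR] = 1 − (1−0.445428) × (1−0.175229) = 0.542605
Rounded to 4 decimal places: P(Pipeline overpressure) ≈ 0.5426.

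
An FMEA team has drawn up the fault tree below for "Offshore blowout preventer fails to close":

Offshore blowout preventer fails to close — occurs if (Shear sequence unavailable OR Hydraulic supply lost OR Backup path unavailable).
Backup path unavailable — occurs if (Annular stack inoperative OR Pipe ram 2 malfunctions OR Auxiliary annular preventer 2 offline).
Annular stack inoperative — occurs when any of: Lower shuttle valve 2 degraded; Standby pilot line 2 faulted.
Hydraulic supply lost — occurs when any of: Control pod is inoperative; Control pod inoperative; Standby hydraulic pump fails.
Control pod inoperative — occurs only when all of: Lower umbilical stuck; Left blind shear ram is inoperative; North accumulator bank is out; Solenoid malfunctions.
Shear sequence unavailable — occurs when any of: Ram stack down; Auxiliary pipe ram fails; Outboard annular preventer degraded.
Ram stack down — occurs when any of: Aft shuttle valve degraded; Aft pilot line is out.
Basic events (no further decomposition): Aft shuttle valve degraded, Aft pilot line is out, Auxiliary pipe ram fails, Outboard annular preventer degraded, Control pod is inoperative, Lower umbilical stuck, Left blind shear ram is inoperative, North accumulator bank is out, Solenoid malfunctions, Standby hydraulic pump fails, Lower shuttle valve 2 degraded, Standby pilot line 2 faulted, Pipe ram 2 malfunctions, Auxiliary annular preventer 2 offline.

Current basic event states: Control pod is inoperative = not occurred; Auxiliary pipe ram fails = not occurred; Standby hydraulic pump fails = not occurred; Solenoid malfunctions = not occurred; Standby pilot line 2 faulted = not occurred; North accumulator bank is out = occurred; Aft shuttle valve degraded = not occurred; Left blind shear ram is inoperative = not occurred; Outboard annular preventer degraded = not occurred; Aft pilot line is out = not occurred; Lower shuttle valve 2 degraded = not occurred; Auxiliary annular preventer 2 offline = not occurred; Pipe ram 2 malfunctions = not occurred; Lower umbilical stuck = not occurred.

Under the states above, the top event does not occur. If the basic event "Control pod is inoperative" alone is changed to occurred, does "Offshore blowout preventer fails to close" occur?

Counterfactual: set "Control pod is inoperative" to occurred.
Ram stack down [OR]: Aft shuttle valve degraded=not, Aft pilot line is out=not → no input occurs → does not occur.
Shear sequence unavailable [OR]: Ram stack down=not, Auxiliary pipe ram fails=not, Outboard annular preventer degraded=not → no input occurs → does not occur.
Control pod inoperative [AND]: Lower umbilical stuck=not, Left blind shear ram is inoperative=not, North accumulator bank is out=occurs, Solenoid malfunctions=not → not all inputs occur → does not occur.
Hydraulic supply lost [OR]: Control pod is inoperative=occurs, Control pod inoperative=not, Standby hydraulic pump fails=not → at least one input occurs → occurs.
Annular stack inoperative [OR]: Lower shuttle valve 2 degraded=not, Standby pilot line 2 faulted=not → no input occurs → does not occur.
Backup path unavailable [OR]: Annular stack inoperative=not, Pipe ram 2 malfunctions=not, Auxiliary annular preventer 2 offline=not → no input occurs → does not occur.
Offshore blowout preventer fails to close [OR]: Shear sequence unavailable=not, Hydraulic supply lost=occurs, Backup path unavailable=not → at least one input occurs → occurs.

Yes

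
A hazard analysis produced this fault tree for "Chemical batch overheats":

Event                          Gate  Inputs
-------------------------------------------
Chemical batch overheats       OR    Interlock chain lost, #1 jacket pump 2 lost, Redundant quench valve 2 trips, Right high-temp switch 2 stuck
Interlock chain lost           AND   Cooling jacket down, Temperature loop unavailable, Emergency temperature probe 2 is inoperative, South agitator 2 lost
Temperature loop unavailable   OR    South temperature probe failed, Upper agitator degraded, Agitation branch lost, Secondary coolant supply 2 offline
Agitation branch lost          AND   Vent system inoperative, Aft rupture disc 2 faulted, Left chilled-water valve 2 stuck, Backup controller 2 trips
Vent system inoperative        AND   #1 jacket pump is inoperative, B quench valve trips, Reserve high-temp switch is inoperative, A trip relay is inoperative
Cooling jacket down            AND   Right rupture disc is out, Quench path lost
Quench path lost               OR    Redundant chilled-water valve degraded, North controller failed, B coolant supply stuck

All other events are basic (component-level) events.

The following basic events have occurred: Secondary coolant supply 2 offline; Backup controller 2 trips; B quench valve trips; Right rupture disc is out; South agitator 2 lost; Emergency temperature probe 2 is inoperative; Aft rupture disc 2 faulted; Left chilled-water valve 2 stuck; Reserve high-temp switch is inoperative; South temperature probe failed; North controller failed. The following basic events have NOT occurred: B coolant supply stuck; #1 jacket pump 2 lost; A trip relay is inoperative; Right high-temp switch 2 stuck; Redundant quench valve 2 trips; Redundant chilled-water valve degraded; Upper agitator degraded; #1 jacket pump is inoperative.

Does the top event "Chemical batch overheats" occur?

Yes

Quench path lost [OR]: Redundant chilled-water valve degraded=not, North controller failed=occurs, B coolant supply stuck=not → at least one input occurs → occurs.
Cooling jacket down [AND]: Right rupture disc is out=occurs, Quench path lost=occurs → all inputs occur → occurs.
Vent system inoperative [AND]: #1 jacket pump is inoperative=not, B quench valve trips=occurs, Reserve high-temp switch is inoperative=occurs, A trip relay is inoperative=not → not all inputs occur → does not occur.
Agitation branch lost [AND]: Vent system inoperative=not, Aft rupture disc 2 faulted=occurs, Left chilled-water valve 2 stuck=occurs, Backup controller 2 trips=occurs → not all inputs occur → does not occur.
Temperature loop unavailable [OR]: South temperature probe failed=occurs, Upper agitator degraded=not, Agitation branch lost=not, Secondary coolant supply 2 offline=occurs → at least one input occurs → occurs.
Interlock chain lost [AND]: Cooling jacket down=occurs, Temperature loop unavailable=occurs, Emergency temperature probe 2 is inoperative=occurs, South agitator 2 lost=occurs → all inputs occur → occurs.
Chemical batch overheats [OR]: Interlock chain lost=occurs, #1 jacket pump 2 lost=not, Redundant quench valve 2 trips=not, Right high-temp switch 2 stuck=not → at least one input occurs → occurs.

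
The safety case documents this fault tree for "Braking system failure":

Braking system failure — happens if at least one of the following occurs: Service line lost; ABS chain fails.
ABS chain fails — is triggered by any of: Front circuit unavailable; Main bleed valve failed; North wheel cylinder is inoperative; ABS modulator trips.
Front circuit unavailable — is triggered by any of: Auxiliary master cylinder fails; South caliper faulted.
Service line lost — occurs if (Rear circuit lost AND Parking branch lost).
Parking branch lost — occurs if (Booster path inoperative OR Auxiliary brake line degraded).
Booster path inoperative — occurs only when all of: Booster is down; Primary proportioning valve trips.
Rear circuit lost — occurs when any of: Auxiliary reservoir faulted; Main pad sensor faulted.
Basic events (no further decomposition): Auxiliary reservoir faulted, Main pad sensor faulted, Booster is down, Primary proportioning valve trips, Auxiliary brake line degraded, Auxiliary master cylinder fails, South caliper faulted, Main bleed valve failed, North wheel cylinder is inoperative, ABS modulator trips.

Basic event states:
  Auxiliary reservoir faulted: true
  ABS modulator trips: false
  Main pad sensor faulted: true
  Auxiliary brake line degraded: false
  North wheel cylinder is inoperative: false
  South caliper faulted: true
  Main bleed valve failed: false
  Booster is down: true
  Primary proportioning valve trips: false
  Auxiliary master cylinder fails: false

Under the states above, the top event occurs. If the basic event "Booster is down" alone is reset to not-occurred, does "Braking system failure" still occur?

Counterfactual: set "Booster is down" to not occurred.
Rear circuit lost [OR]: Auxiliary reservoir faulted=occurs, Main pad sensor faulted=occurs → at least one input occurs → occurs.
Booster path inoperative [AND]: Booster is down=not, Primary proportioning valve trips=not → not all inputs occur → does not occur.
Parking branch lost [OR]: Booster path inoperative=not, Auxiliary brake line degraded=not → no input occurs → does not occur.
Service line lost [AND]: Rear circuit lost=occurs, Parking branch lost=not → not all inputs occur → does not occur.
Front circuit unavailable [OR]: Auxiliary master cylinder fails=not, South caliper faulted=occurs → at least one input occurs → occurs.
ABS chain fails [OR]: Front circuit unavailable=occurs, Main bleed valve failed=not, North wheel cylinder is inoperative=not, ABS modulator trips=not → at least one input occurs → occurs.
Braking system failure [OR]: Service line lost=not, ABS chain fails=occurs → at least one input occurs → occurs.

Yes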